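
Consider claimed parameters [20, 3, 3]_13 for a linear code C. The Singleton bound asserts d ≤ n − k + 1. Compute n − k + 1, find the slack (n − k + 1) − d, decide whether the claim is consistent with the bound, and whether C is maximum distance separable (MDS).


Singleton RHS = n − k + 1 = 18, slack = 15, bound satisfied, not MDS.

Singleton bound: d ≤ n − k + 1.
Here n = 20, k = 3, so n − k + 1 = 18.
Given d = 3, check d ≤ 18: YES.
Slack = (n − k + 1) − d = 15.
The code is NOT MDS (slack = 15 > 0).
Description: the claimed parameters are [20, 3, 3]_13; such a code would be non-MDS.


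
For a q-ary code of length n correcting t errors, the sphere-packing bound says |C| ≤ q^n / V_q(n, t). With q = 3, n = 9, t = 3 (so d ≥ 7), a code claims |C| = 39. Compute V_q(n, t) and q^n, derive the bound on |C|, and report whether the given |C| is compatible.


V_q(n, t) = 835, q^n = 19683, Hamming bound = 23, |C| = 39 > bound (violated).

Step 1: Compute V_q(n, t) = Σ_{j=0}^3 C(n, j) (q−1)^j.
  j = 0: C(9,0)·(2)^0 = 1·1 = 1.
  j = 1: C(9,1)·(2)^1 = 9·2 = 18.
  j = 2: C(9,2)·(2)^2 = 36·4 = 144.
  j = 3: C(9,3)·(2)^3 = 84·8 = 672.
  V_q(n, t) = 1 + 18 + 144 + 672 = 835.
Step 2: q^n = 3^9 = 19683.
Step 3: Hamming bound ⌊q^n / V_q(n,t)⌋ = ⌊19683/835⌋ = 23.
Step 4: Compare |C| = 39 to 23: violated.
The claimed |C| lies above the Hamming bound, so no 3-ary code of length 9 with d ≥ 7 can have 39 codewords.


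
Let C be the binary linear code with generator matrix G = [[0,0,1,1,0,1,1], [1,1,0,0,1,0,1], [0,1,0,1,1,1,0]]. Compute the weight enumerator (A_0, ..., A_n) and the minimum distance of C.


Weight distribution: A_0 = 1, A_2 = 1, A_4 = 5, A_6 = 1. Minimum distance d = 2.

Enumerate all 2^3 = 8 messages m ∈ F_2^3.
For each, compute codeword c = mG in F_2^7, then tally its weight.
  m = 000 → c = 0000000, weight = 0.
  m = 100 → c = 0011011, weight = 4.
  m = 010 → c = 1100101, weight = 4.
  m = 110 → c = 1111110, weight = 6.
  m = 001 → c = 0101110, weight = 4.
  m = 101 → c = 0110101, weight = 4.
  m = 011 → c = 1001011, weight = 4.
  m = 111 → c = 1010000, weight = 2.
Tally weights:
  weight 0: 1 codewords.
  weight 2: 1 codewords.
  weight 4: 5 codewords.
  weight 6: 1 codewords.
Minimum distance d = smallest w > 0 with A_w > 0 = 2.
Sanity: Σ A_w = 8 = 2^3 = 8 ✓.


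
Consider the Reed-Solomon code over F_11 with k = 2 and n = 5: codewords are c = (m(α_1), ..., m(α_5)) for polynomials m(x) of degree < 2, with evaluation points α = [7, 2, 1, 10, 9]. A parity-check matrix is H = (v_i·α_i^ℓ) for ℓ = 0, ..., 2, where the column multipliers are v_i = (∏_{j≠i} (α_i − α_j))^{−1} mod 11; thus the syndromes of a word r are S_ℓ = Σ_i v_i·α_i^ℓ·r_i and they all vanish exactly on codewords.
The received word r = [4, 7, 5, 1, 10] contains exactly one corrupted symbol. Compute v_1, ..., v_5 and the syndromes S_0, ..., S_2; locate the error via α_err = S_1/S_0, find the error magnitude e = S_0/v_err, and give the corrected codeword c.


S = (5, 2, 3), error at position 1, error magnitude e = 9, c = [6, 7, 5, 1, 10].

Step 1: column multipliers v_i = (∏_{j≠i}(α_i − α_j))^{−1} mod 11.
  i = 1 (α = 7): (7−2)(7−1)(7−10)(7−9) = 5·6·(−3)·(−2) = 180 ≡ 4, so v_1 = 4^{−1} = 3 (mod 11).
  i = 2 (α = 2): (2−7)(2−1)(2−10)(2−9) = (−5)·1·(−8)·(−7) = −280 ≡ 6, so v_2 = 6^{−1} = 2 (mod 11).
  i = 3 (α = 1): (1−7)(1−2)(1−10)(1−9) = (−6)·(−1)·(−9)·(−8) = 432 ≡ 3, so v_3 = 3^{−1} = 4 (mod 11).
  i = 4 (α = 10): (10−7)(10−2)(10−1)(10−9) = 3·8·9·1 = 216 ≡ 7, so v_4 = 7^{−1} = 8 (mod 11).
  i = 5 (α = 9): (9−7)(9−2)(9−1)(9−10) = 2·7·8·(−1) = −112 ≡ 9, so v_5 = 9^{−1} = 5 (mod 11).
  v = [3, 2, 4, 8, 5].
Step 2: syndromes of r = [4, 7, 5, 1, 10] (all sums mod 11).
  S_0 = Σ v_i r_i = 3·4 + 2·7 + 4·5 + 8·1 + 5·10 = 104 ≡ 5.
  S_1 = Σ v_i α_i r_i = 3·7·4 + 2·2·7 + 4·1·5 + 8·10·1 + 5·9·10 = 662 ≡ 2.
  α_i^2 mod 11 = [5, 4, 1, 1, 4].
  S_2 = Σ v_i α_i^2 r_i = 3·5·4 + 2·4·7 + 4·1·5 + 8·1·1 + 5·4·10 = 344 ≡ 3.
  S = (5, 2, 3) ≠ 0, so r is not a codeword (an error is present).
Step 3: locate the error. For a single error e at position i, S_ℓ = v_i·e·α_i^ℓ, so α_err = S_1/S_0.
  S_0^{−1} = 5^{−1} = 9 (mod 11), so α_err = 2·9 = 18 ≡ 7 = α_1. Error position i = 1.
  Consistency check: S_2/S_1 = 3·6 = 18 ≡ 7 = α_err ✓ (single-error assumption holds).
Step 4: error magnitude e = S_0/v_1 = S_0·∏_{j≠1}(α_1 − α_j) = 5·4 = 20 ≡ 9 (mod 11).
Step 5: correct position 1: c_1 = r_1 − e = 4 − 9 ≡ 6 (mod 11). Hence c = [6, 7, 5, 1, 10].
  Check: interpolating c through the α_i gives m(x) = 3 + 2·x (degree < 2) with m(α_i) = c_i for every i, so c is indeed a codeword.


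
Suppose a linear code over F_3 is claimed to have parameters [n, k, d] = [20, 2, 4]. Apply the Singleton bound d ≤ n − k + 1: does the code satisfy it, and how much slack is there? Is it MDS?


Singleton RHS = n − k + 1 = 19, slack = 15, bound satisfied, not MDS.

Singleton bound: d ≤ n − k + 1.
Here n = 20, k = 2, so n − k + 1 = 19.
Given d = 4, check d ≤ 19: YES.
Slack = (n − k + 1) − d = 15.
The code is NOT MDS (slack = 15 > 0).
Description: the claimed parameters are [20, 2, 4]_3; such a code would be non-MDS.


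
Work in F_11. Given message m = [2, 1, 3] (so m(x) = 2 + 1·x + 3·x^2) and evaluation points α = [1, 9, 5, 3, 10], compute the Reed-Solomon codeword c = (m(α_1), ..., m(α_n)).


c = [6, 1, 5, 10, 4]

Message polynomial: m(x) = 2 + 1·x + 3·x^2 (mod 11).
For each evaluation point α_i, compute m(α_i) mod 11:
  α_1 = 1: Horner steps 3 → 4 → 6, so m(1) = 6.
  α_2 = 9: Horner steps 3 → 6 → 1, so m(9) = 1.
  α_3 = 5: Horner steps 3 → 5 → 5, so m(5) = 5.
  α_4 = 3: Horner steps 3 → 10 → 10, so m(3) = 10.
  α_5 = 10: Horner steps 3 → 9 → 4, so m(10) = 4.
Codeword c = [6, 1, 5, 10, 4] ∈ F_11^5.


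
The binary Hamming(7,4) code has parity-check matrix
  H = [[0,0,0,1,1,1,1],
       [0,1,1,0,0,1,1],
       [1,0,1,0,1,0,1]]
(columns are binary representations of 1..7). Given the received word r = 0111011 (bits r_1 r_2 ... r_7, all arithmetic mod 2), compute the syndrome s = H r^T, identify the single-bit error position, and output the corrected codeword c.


s = (1, 0, 0)^T, error position = 4, corrected codeword c = 0110011

Compute s = H r^T mod 2 one row at a time:
  s_1 = 1 + 0 + 1 + 1 = 3 ≡ 1 (mod 2).
  s_2 = 1 + 1 + 1 + 1 = 4 ≡ 0 (mod 2).
  s_3 = 0 + 1 + 0 + 1 = 2 ≡ 0 (mod 2).
s = (1, 0, 0)^T — this equals column 4 of H (binary 100), so error is at position 4.
Correct: flip bit 4 of r = 0111011 to get c = 0110011.


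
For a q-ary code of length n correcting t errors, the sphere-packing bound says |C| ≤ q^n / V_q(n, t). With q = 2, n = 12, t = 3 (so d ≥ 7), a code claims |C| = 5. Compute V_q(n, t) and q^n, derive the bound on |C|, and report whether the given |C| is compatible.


V_q(n, t) = 299, q^n = 4096, Hamming bound = 13, |C| = 5 ≤ bound (satisfied).

Step 1: Compute V_q(n, t) = Σ_{j=0}^3 C(n, j) (q−1)^j.
  j = 0: C(12,0)·(1)^0 = 1·1 = 1.
  j = 1: C(12,1)·(1)^1 = 12·1 = 12.
  j = 2: C(12,2)·(1)^2 = 66·1 = 66.
  j = 3: C(12,3)·(1)^3 = 220·1 = 220.
  V_q(n, t) = 1 + 12 + 66 + 220 = 299.
Step 2: q^n = 2^12 = 4096.
Step 3: Hamming bound ⌊q^n / V_q(n,t)⌋ = ⌊4096/299⌋ = 13.
Step 4: Compare |C| = 5 to 13: satisfied.
The claimed |C| lies below the Hamming bound.


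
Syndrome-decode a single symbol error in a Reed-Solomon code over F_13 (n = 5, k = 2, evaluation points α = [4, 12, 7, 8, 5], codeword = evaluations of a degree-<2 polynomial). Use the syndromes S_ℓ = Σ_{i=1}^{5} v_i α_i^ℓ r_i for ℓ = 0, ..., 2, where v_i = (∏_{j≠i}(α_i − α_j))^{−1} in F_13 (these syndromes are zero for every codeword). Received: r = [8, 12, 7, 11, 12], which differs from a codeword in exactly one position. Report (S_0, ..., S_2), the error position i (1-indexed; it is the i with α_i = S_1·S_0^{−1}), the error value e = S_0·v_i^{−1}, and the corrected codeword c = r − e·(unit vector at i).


S = (12, 1, 12), error at position 2, error magnitude e = 11, c = [8, 1, 7, 11, 12].

Step 1: column multipliers v_i = (∏_{j≠i}(α_i − α_j))^{−1} mod 13.
  i = 1 (α = 4): (4−12)(4−7)(4−8)(4−5) = (−8)·(−3)·(−4)·(−1) = 96 ≡ 5, so v_1 = 5^{−1} = 8 (mod 13).
  i = 2 (α = 12): (12−4)(12−7)(12−8)(12−5) = 8·5·4·7 = 1120 ≡ 2, so v_2 = 2^{−1} = 7 (mod 13).
  i = 3 (α = 7): (7−4)(7−12)(7−8)(7−5) = 3·(−5)·(−1)·2 = 30 ≡ 4, so v_3 = 4^{−1} = 10 (mod 13).
  i = 4 (α = 8): (8−4)(8−12)(8−7)(8−5) = 4·(−4)·1·3 = −48 ≡ 4, so v_4 = 4^{−1} = 10 (mod 13).
  i = 5 (α = 5): (5−4)(5−12)(5−7)(5−8) = 1·(−7)·(−2)·(−3) = −42 ≡ 10, so v_5 = 10^{−1} = 4 (mod 13).
  v = [8, 7, 10, 10, 4].
Step 2: syndromes of r = [8, 12, 7, 11, 12] (all sums mod 13).
  S_0 = Σ v_i r_i = 8·8 + 7·12 + 10·7 + 10·11 + 4·12 = 376 ≡ 12.
  S_1 = Σ v_i α_i r_i = 8·4·8 + 7·12·12 + 10·7·7 + 10·8·11 + 4·5·12 = 2874 ≡ 1.
  α_i^2 mod 13 = [3, 1, 10, 12, 12].
  S_2 = Σ v_i α_i^2 r_i = 8·3·8 + 7·1·12 + 10·10·7 + 10·12·11 + 4·12·12 = 2872 ≡ 12.
  S = (12, 1, 12) ≠ 0, so r is not a codeword (an error is present).
Step 3: locate the error. For a single error e at position i, S_ℓ = v_i·e·α_i^ℓ, so α_err = S_1/S_0.
  S_0^{−1} = 12^{−1} = 12 (mod 13), so α_err = 1·12 = 12 ≡ 12 = α_2. Error position i = 2.
  Consistency check: S_2/S_1 = 12·1 = 12 ≡ 12 = α_err ✓ (single-error assumption holds).
Step 4: error magnitude e = S_0/v_2 = S_0·∏_{j≠2}(α_2 − α_j) = 12·2 = 24 ≡ 11 (mod 13).
Step 5: correct position 2: c_2 = r_2 − e = 12 − 11 ≡ 1 (mod 13). Hence c = [8, 1, 7, 11, 12].
  Check: interpolating c through the α_i gives m(x) = 5 + 4·x (degree < 2) with m(α_i) = c_i for every i, so c is indeed a codeword.


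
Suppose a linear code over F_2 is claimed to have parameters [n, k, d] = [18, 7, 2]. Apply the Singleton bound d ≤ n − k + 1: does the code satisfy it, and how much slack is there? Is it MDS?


Singleton RHS = n − k + 1 = 12, slack = 10, bound satisfied, not MDS.

Singleton bound: d ≤ n − k + 1.
Here n = 18, k = 7, so n − k + 1 = 12.
Given d = 2, check d ≤ 12: YES.
Slack = (n − k + 1) − d = 10.
The code is NOT MDS (slack = 10 > 0).
Description: the claimed parameters are [18, 7, 2]_2; such a code would be non-MDS.


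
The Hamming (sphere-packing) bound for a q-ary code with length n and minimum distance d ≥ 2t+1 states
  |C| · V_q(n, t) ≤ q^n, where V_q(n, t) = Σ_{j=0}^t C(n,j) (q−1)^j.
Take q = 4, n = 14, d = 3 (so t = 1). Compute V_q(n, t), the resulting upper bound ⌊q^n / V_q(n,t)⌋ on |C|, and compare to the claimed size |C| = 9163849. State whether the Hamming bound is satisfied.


V_q(n, t) = 43, q^n = 268435456, Hamming bound = 6242685, |C| = 9163849 > bound (violated).

Step 1: Compute V_q(n, t) = Σ_{j=0}^1 C(n, j) (q−1)^j.
  j = 0: C(14,0)·(3)^0 = 1·1 = 1.
  j = 1: C(14,1)·(3)^1 = 14·3 = 42.
  V_q(n, t) = 1 + 42 = 43.
Step 2: q^n = 4^14 = 268435456.
Step 3: Hamming bound ⌊q^n / V_q(n,t)⌋ = ⌊268435456/43⌋ = 6242685.
Step 4: Compare |C| = 9163849 to 6242685: violated.
The claimed |C| lies above the Hamming bound, so no 4-ary code of length 14 with d ≥ 3 can have 9163849 codewords.


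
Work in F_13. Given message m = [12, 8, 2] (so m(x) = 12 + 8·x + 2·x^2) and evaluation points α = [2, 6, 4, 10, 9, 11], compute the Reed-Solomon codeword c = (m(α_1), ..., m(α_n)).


c = [10, 2, 11, 6, 12, 4]

Message polynomial: m(x) = 12 + 8·x + 2·x^2 (mod 13).
For each evaluation point α_i, compute m(α_i) mod 13:
  α_1 = 2: Horner steps 2 → 12 → 10, so m(2) = 10.
  α_2 = 6: Horner steps 2 → 7 → 2, so m(6) = 2.
  α_3 = 4: Horner steps 2 → 3 → 11, so m(4) = 11.
  α_4 = 10: Horner steps 2 → 2 → 6, so m(10) = 6.
  α_5 = 9: Horner steps 2 → 0 → 12, so m(9) = 12.
  α_6 = 11: Horner steps 2 → 4 → 4, so m(11) = 4.
Codeword c = [10, 2, 11, 6, 12, 4] ∈ F_13^6.


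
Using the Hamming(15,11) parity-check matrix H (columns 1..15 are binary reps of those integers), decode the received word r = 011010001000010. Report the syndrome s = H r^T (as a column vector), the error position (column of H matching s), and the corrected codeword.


s = (0, 0, 1, 1)^T, error position = 3, corrected codeword c = 010010001000010

Compute s = H r^T mod 2 one row at a time:
  s_1 = 0 + 1 + 0 + 0 + 0 + 0 + 1 + 0 = 2 ≡ 0 (mod 2).
  s_2 = 0 + 1 + 0 + 0 + 0 + 0 + 1 + 0 = 2 ≡ 0 (mod 2).
  s_3 = 1 + 1 + 0 + 0 + 0 + 0 + 1 + 0 = 3 ≡ 1 (mod 2).
  s_4 = 0 + 1 + 1 + 0 + 1 + 0 + 0 + 0 = 3 ≡ 1 (mod 2).
s = (0, 0, 1, 1)^T — this equals column 3 of H (binary 0011), so error is at position 3.
Correct: flip bit 3 of r = 011010001000010 to get c = 010010001000010.


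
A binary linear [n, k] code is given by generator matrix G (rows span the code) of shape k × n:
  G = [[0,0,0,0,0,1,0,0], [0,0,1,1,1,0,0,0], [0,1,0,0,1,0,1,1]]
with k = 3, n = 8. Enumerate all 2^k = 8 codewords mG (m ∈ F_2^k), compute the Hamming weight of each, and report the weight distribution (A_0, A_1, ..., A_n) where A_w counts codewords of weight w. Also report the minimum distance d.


Weight distribution: A_0 = 1, A_1 = 1, A_3 = 1, A_4 = 2, A_5 = 2, A_6 = 1. Minimum distance d = 1.

Enumerate all 2^3 = 8 messages m ∈ F_2^3.
For each, compute codeword c = mG in F_2^8, then tally its weight.
  m = 000 → c = 00000000, weight = 0.
  m = 100 → c = 00000100, weight = 1.
  m = 010 → c = 00111000, weight = 3.
  m = 110 → c = 00111100, weight = 4.
  m = 001 → c = 01001011, weight = 4.
  m = 101 → c = 01001111, weight = 5.
  m = 011 → c = 01110011, weight = 5.
  m = 111 → c = 01110111, weight = 6.
Tally weights:
  weight 0: 1 codewords.
  weight 1: 1 codewords.
  weight 3: 1 codewords.
  weight 4: 2 codewords.
  weight 5: 2 codewords.
  weight 6: 1 codewords.
Minimum distance d = smallest w > 0 with A_w > 0 = 1.
Sanity: Σ A_w = 8 = 2^3 = 8 ✓.


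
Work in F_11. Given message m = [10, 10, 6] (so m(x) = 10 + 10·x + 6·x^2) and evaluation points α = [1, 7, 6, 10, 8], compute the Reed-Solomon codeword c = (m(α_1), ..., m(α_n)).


c = [4, 0, 0, 6, 1]

Message polynomial: m(x) = 10 + 10·x + 6·x^2 (mod 11).
For each evaluation point α_i, compute m(α_i) mod 11:
  α_1 = 1: Horner steps 6 → 5 → 4, so m(1) = 4.
  α_2 = 7: Horner steps 6 → 8 → 0, so m(7) = 0.
  α_3 = 6: Horner steps 6 → 2 → 0, so m(6) = 0.
  α_4 = 10: Horner steps 6 → 4 → 6, so m(10) = 6.
  α_5 = 8: Horner steps 6 → 3 → 1, so m(8) = 1.
Codeword c = [4, 0, 0, 6, 1] ∈ F_11^5.


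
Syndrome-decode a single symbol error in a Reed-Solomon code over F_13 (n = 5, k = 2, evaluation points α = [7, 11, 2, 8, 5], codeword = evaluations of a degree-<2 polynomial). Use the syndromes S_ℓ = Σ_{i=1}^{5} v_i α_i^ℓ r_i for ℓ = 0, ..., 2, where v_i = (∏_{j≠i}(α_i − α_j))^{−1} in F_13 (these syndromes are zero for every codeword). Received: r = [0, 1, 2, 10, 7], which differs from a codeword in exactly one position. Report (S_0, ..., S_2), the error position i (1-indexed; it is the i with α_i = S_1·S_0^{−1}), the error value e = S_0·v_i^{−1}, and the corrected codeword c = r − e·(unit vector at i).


S = (3, 2, 10), error at position 5, error magnitude e = 1, c = [0, 1, 2, 10, 6].

Step 1: column multipliers v_i = (∏_{j≠i}(α_i − α_j))^{−1} mod 13.
  i = 1 (α = 7): (7−11)(7−2)(7−8)(7−5) = (−4)·5·(−1)·2 = 40 ≡ 1, so v_1 = 1^{−1} = 1 (mod 13).
  i = 2 (α = 11): (11−7)(11−2)(11−8)(11−5) = 4·9·3·6 = 648 ≡ 11, so v_2 = 11^{−1} = 6 (mod 13).
  i = 3 (α = 2): (2−7)(2−11)(2−8)(2−5) = (−5)·(−9)·(−6)·(−3) = 810 ≡ 4, so v_3 = 4^{−1} = 10 (mod 13).
  i = 4 (α = 8): (8−7)(8−11)(8−2)(8−5) = 1·(−3)·6·3 = −54 ≡ 11, so v_4 = 11^{−1} = 6 (mod 13).
  i = 5 (α = 5): (5−7)(5−11)(5−2)(5−8) = (−2)·(−6)·3·(−3) = −108 ≡ 9, so v_5 = 9^{−1} = 3 (mod 13).
  v = [1, 6, 10, 6, 3].
Step 2: syndromes of r = [0, 1, 2, 10, 7] (all sums mod 13).
  S_0 = Σ v_i r_i = 1·0 + 6·1 + 10·2 + 6·10 + 3·7 = 107 ≡ 3.
  S_1 = Σ v_i α_i r_i = 1·7·0 + 6·11·1 + 10·2·2 + 6·8·10 + 3·5·7 = 691 ≡ 2.
  α_i^2 mod 13 = [10, 4, 4, 12, 12].
  S_2 = Σ v_i α_i^2 r_i = 1·10·0 + 6·4·1 + 10·4·2 + 6·12·10 + 3·12·7 = 1076 ≡ 10.
  S = (3, 2, 10) ≠ 0, so r is not a codeword (an error is present).
Step 3: locate the error. For a single error e at position i, S_ℓ = v_i·e·α_i^ℓ, so α_err = S_1/S_0.
  S_0^{−1} = 3^{−1} = 9 (mod 13), so α_err = 2·9 = 18 ≡ 5 = α_5. Error position i = 5.
  Consistency check: S_2/S_1 = 10·7 = 70 ≡ 5 = α_err ✓ (single-error assumption holds).
Step 4: error magnitude e = S_0/v_5 = S_0·∏_{j≠5}(α_5 − α_j) = 3·9 = 27 ≡ 1 (mod 13).
Step 5: correct position 5: c_5 = r_5 − e = 7 − 1 ≡ 6 (mod 13). Hence c = [0, 1, 2, 10, 6].
  Check: interpolating c through the α_i gives m(x) = 8 + 10·x (degree < 2) with m(α_i) = c_i for every i, so c is indeed a codeword.


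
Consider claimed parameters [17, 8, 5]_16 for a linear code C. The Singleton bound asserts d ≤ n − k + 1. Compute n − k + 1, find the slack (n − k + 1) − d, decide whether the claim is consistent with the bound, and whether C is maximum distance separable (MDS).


Singleton RHS = n − k + 1 = 10, slack = 5, bound satisfied, not MDS.

Singleton bound: d ≤ n − k + 1.
Here n = 17, k = 8, so n − k + 1 = 10.
Given d = 5, check d ≤ 10: YES.
Slack = (n − k + 1) − d = 5.
The code is NOT MDS (slack = 5 > 0).
Description: the claimed parameters are [17, 8, 5]_16; such a code would be non-MDS.


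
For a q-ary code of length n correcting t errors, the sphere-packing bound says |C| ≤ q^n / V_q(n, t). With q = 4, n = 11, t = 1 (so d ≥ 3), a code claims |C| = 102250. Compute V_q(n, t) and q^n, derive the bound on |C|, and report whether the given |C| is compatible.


V_q(n, t) = 34, q^n = 4194304, Hamming bound = 123361, |C| = 102250 ≤ bound (satisfied).

Step 1: Compute V_q(n, t) = Σ_{j=0}^1 C(n, j) (q−1)^j.
  j = 0: C(11,0)·(3)^0 = 1·1 = 1.
  j = 1: C(11,1)·(3)^1 = 11·3 = 33.
  V_q(n, t) = 1 + 33 = 34.
Step 2: q^n = 4^11 = 4194304.
Step 3: Hamming bound ⌊q^n / V_q(n,t)⌋ = ⌊4194304/34⌋ = 123361.
Step 4: Compare |C| = 102250 to 123361: satisfied.
The claimed |C| lies below the Hamming bound.


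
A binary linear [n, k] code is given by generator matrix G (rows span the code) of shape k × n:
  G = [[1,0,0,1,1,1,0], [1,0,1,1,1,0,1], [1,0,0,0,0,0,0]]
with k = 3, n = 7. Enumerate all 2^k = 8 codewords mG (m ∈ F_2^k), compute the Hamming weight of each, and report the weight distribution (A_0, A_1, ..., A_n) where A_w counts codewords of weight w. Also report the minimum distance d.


Weight distribution: A_0 = 1, A_1 = 1, A_3 = 2, A_4 = 3, A_5 = 1. Minimum distance d = 1.

Enumerate all 2^3 = 8 messages m ∈ F_2^3.
For each, compute codeword c = mG in F_2^7, then tally its weight.
  m = 000 → c = 0000000, weight = 0.
  m = 100 → c = 1001110, weight = 4.
  m = 010 → c = 1011101, weight = 5.
  m = 110 → c = 0010011, weight = 3.
  m = 001 → c = 1000000, weight = 1.
  m = 101 → c = 0001110, weight = 3.
  m = 011 → c = 0011101, weight = 4.
  m = 111 → c = 1010011, weight = 4.
Tally weights:
  weight 0: 1 codewords.
  weight 1: 1 codewords.
  weight 3: 2 codewords.
  weight 4: 3 codewords.
  weight 5: 1 codewords.
Minimum distance d = smallest w > 0 with A_w > 0 = 1.
Sanity: Σ A_w = 8 = 2^3 = 8 ✓.


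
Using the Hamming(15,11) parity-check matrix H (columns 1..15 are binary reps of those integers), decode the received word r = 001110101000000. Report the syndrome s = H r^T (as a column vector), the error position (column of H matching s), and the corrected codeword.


s = (1, 1, 0, 0)^T, error position = 12, corrected codeword c = 001110101001000

Compute s = H r^T mod 2 one row at a time:
  s_1 = 0 + 1 + 0 + 0 + 0 + 0 + 0 + 0 = 1 ≡ 1 (mod 2).
  s_2 = 1 + 1 + 0 + 1 + 0 + 0 + 0 + 0 = 3 ≡ 1 (mod 2).
  s_3 = 0 + 1 + 0 + 1 + 0 + 0 + 0 + 0 = 2 ≡ 0 (mod 2).
  s_4 = 0 + 1 + 1 + 1 + 1 + 0 + 0 + 0 = 4 ≡ 0 (mod 2).
s = (1, 1, 0, 0)^T — this equals column 12 of H (binary 1100), so error is at position 12.
Correct: flip bit 12 of r = 001110101000000 to get c = 001110101001000.


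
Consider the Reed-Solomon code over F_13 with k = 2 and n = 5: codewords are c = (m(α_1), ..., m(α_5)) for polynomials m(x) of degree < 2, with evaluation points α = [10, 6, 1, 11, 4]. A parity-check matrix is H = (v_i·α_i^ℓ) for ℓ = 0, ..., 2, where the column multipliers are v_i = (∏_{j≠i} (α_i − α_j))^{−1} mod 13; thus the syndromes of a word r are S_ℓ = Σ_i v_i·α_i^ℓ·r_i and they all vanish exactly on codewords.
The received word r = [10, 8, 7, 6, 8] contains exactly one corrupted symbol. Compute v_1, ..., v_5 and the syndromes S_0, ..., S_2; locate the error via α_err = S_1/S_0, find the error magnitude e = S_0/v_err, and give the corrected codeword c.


S = (12, 7, 3), error at position 2, error magnitude e = 8, c = [10, 0, 7, 6, 8].

Step 1: column multipliers v_i = (∏_{j≠i}(α_i − α_j))^{−1} mod 13.
  i = 1 (α = 10): (10−6)(10−1)(10−11)(10−4) = 4·9·(−1)·6 = −216 ≡ 5, so v_1 = 5^{−1} = 8 (mod 13).
  i = 2 (α = 6): (6−10)(6−1)(6−11)(6−4) = (−4)·5·(−5)·2 = 200 ≡ 5, so v_2 = 5^{−1} = 8 (mod 13).
  i = 3 (α = 1): (1−10)(1−6)(1−11)(1−4) = (−9)·(−5)·(−10)·(−3) = 1350 ≡ 11, so v_3 = 11^{−1} = 6 (mod 13).
  i = 4 (α = 11): (11−10)(11−6)(11−1)(11−4) = 1·5·10·7 = 350 ≡ 12, so v_4 = 12^{−1} = 12 (mod 13).
  i = 5 (α = 4): (4−10)(4−6)(4−1)(4−11) = (−6)·(−2)·3·(−7) = −252 ≡ 8, so v_5 = 8^{−1} = 5 (mod 13).
  v = [8, 8, 6, 12, 5].
Step 2: syndromes of r = [10, 8, 7, 6, 8] (all sums mod 13).
  S_0 = Σ v_i r_i = 8·10 + 8·8 + 6·7 + 12·6 + 5·8 = 298 ≡ 12.
  S_1 = Σ v_i α_i r_i = 8·10·10 + 8·6·8 + 6·1·7 + 12·11·6 + 5·4·8 = 2178 ≡ 7.
  α_i^2 mod 13 = [9, 10, 1, 4, 3].
  S_2 = Σ v_i α_i^2 r_i = 8·9·10 + 8·10·8 + 6·1·7 + 12·4·6 + 5·3·8 = 1810 ≡ 3.
  S = (12, 7, 3) ≠ 0, so r is not a codeword (an error is present).
Step 3: locate the error. For a single error e at position i, S_ℓ = v_i·e·α_i^ℓ, so α_err = S_1/S_0.
  S_0^{−1} = 12^{−1} = 12 (mod 13), so α_err = 7·12 = 84 ≡ 6 = α_2. Error position i = 2.
  Consistency check: S_2/S_1 = 3·2 = 6 ≡ 6 = α_err ✓ (single-error assumption holds).
Step 4: error magnitude e = S_0/v_2 = S_0·∏_{j≠2}(α_2 − α_j) = 12·5 = 60 ≡ 8 (mod 13).
Step 5: correct position 2: c_2 = r_2 − e = 8 − 8 ≡ 0 (mod 13). Hence c = [10, 0, 7, 6, 8].
  Check: interpolating c through the α_i gives m(x) = 11 + 9·x (degree < 2) with m(α_i) = c_i for every i, so c is indeed a codeword.


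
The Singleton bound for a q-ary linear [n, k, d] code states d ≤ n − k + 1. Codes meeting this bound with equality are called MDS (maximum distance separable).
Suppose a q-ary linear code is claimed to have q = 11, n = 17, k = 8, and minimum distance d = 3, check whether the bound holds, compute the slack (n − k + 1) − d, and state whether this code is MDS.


Singleton RHS = n − k + 1 = 10, slack = 7, bound satisfied, not MDS.

Singleton bound: d ≤ n − k + 1.
Here n = 17, k = 8, so n − k + 1 = 10.
Given d = 3, check d ≤ 10: YES.
Slack = (n − k + 1) − d = 7.
The code is NOT MDS (slack = 7 > 0).
Description: the claimed parameters are [17, 8, 3]_11; such a code would be non-MDS.


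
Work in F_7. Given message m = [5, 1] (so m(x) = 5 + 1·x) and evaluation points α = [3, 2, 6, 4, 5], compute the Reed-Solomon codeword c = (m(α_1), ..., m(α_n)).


c = [1, 0, 4, 2, 3]

Message polynomial: m(x) = 5 + 1·x (mod 7).
For each evaluation point α_i, compute m(α_i) mod 7:
  α_1 = 3: Horner steps 1 → 1, so m(3) = 1.
  α_2 = 2: Horner steps 1 → 0, so m(2) = 0.
  α_3 = 6: Horner steps 1 → 4, so m(6) = 4.
  α_4 = 4: Horner steps 1 → 2, so m(4) = 2.
  α_5 = 5: Horner steps 1 → 3, so m(5) = 3.
Codeword c = [1, 0, 4, 2, 3] ∈ F_7^5.


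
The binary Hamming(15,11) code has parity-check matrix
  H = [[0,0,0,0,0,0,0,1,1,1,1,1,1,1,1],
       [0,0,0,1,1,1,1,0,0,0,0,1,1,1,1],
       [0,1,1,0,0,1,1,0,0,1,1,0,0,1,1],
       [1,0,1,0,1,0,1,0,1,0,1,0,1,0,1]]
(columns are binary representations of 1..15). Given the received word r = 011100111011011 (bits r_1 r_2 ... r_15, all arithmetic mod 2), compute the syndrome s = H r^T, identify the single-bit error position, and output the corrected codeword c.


s = (0, 1, 0, 1)^T, error position = 5, corrected codeword c = 011110111011011

Compute s = H r^T mod 2 one row at a time:
  s_1 = 1 + 1 + 0 + 1 + 1 + 0 + 1 + 1 = 6 ≡ 0 (mod 2).
  s_2 = 1 + 0 + 0 + 1 + 1 + 0 + 1 + 1 = 5 ≡ 1 (mod 2).
  s_3 = 1 + 1 + 0 + 1 + 0 + 1 + 1 + 1 = 6 ≡ 0 (mod 2).
  s_4 = 0 + 1 + 0 + 1 + 1 + 1 + 0 + 1 = 5 ≡ 1 (mod 2).
s = (0, 1, 0, 1)^T — this equals column 5 of H (binary 0101), so error is at position 5.
Correct: flip bit 5 of r = 011100111011011 to get c = 011110111011011.


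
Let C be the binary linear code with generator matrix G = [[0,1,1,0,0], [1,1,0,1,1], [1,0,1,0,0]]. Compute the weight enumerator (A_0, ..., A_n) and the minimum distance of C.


Weight distribution: A_0 = 1, A_2 = 4, A_4 = 3. Minimum distance d = 2.

Enumerate all 2^3 = 8 messages m ∈ F_2^3.
For each, compute codeword c = mG in F_2^5, then tally its weight.
  m = 000 → c = 00000, weight = 0.
  m = 100 → c = 01100, weight = 2.
  m = 010 → c = 11011, weight = 4.
  m = 110 → c = 10111, weight = 4.
  m = 001 → c = 10100, weight = 2.
  m = 101 → c = 11000, weight = 2.
  m = 011 → c = 01111, weight = 4.
  m = 111 → c = 00011, weight = 2.
Tally weights:
  weight 0: 1 codewords.
  weight 2: 4 codewords.
  weight 4: 3 codewords.
Minimum distance d = smallest w > 0 with A_w > 0 = 2.
Sanity: Σ A_w = 8 = 2^3 = 8 ✓.


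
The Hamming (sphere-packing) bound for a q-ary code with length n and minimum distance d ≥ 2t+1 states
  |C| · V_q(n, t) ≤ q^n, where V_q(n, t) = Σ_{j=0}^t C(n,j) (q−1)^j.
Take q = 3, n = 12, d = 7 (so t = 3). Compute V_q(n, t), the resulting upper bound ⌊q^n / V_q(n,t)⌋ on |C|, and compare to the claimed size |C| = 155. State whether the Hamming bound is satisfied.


V_q(n, t) = 2049, q^n = 531441, Hamming bound = 259, |C| = 155 ≤ bound (satisfied).

Step 1: Compute V_q(n, t) = Σ_{j=0}^3 C(n, j) (q−1)^j.
  j = 0: C(12,0)·(2)^0 = 1·1 = 1.
  j = 1: C(12,1)·(2)^1 = 12·2 = 24.
  j = 2: C(12,2)·(2)^2 = 66·4 = 264.
  j = 3: C(12,3)·(2)^3 = 220·8 = 1760.
  V_q(n, t) = 1 + 24 + 264 + 1760 = 2049.
Step 2: q^n = 3^12 = 531441.
Step 3: Hamming bound ⌊q^n / V_q(n,t)⌋ = ⌊531441/2049⌋ = 259.
Step 4: Compare |C| = 155 to 259: satisfied.
The claimed |C| lies below the Hamming bound.


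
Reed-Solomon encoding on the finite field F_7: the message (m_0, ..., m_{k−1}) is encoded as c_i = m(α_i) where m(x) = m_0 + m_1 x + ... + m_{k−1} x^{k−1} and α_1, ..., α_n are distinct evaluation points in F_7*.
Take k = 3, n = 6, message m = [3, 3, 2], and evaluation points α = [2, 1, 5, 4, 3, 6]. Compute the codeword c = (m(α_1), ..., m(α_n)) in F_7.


c = [3, 1, 5, 5, 2, 2]

Message polynomial: m(x) = 3 + 3·x + 2·x^2 (mod 7).
For each evaluation point α_i, compute m(α_i) mod 7:
  α_1 = 2: Horner steps 2 → 0 → 3, so m(2) = 3.
  α_2 = 1: Horner steps 2 → 5 → 1, so m(1) = 1.
  α_3 = 5: Horner steps 2 → 6 → 5, so m(5) = 5.
  α_4 = 4: Horner steps 2 → 4 → 5, so m(4) = 5.
  α_5 = 3: Horner steps 2 → 2 → 2, so m(3) = 2.
  α_6 = 6: Horner steps 2 → 1 → 2, so m(6) = 2.
Codeword c = [3, 1, 5, 5, 2, 2] ∈ F_7^6.


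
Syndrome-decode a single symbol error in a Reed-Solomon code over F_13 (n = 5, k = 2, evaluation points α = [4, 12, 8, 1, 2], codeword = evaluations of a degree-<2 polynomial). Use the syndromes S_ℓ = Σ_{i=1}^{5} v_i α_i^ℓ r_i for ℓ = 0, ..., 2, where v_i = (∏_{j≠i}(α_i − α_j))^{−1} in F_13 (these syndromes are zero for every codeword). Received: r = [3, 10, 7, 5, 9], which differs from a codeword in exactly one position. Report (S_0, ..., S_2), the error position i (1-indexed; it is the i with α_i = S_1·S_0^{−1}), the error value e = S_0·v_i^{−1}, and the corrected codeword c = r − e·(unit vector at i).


S = (9, 10, 1), error at position 1, error magnitude e = 12, c = [4, 10, 7, 5, 9].

Step 1: column multipliers v_i = (∏_{j≠i}(α_i − α_j))^{−1} mod 13.
  i = 1 (α = 4): (4−12)(4−8)(4−1)(4−2) = (−8)·(−4)·3·2 = 192 ≡ 10, so v_1 = 10^{−1} = 4 (mod 13).
  i = 2 (α = 12): (12−4)(12−8)(12−1)(12−2) = 8·4·11·10 = 3520 ≡ 10, so v_2 = 10^{−1} = 4 (mod 13).
  i = 3 (α = 8): (8−4)(8−12)(8−1)(8−2) = 4·(−4)·7·6 = −672 ≡ 4, so v_3 = 4^{−1} = 10 (mod 13).
  i = 4 (α = 1): (1−4)(1−12)(1−8)(1−2) = (−3)·(−11)·(−7)·(−1) = 231 ≡ 10, so v_4 = 10^{−1} = 4 (mod 13).
  i = 5 (α = 2): (2−4)(2−12)(2−8)(2−1) = (−2)·(−10)·(−6)·1 = −120 ≡ 10, so v_5 = 10^{−1} = 4 (mod 13).
  v = [4, 4, 10, 4, 4].
Step 2: syndromes of r = [3, 10, 7, 5, 9] (all sums mod 13).
  S_0 = Σ v_i r_i = 4·3 + 4·10 + 10·7 + 4·5 + 4·9 = 178 ≡ 9.
  S_1 = Σ v_i α_i r_i = 4·4·3 + 4·12·10 + 10·8·7 + 4·1·5 + 4·2·9 = 1180 ≡ 10.
  α_i^2 mod 13 = [3, 1, 12, 1, 4].
  S_2 = Σ v_i α_i^2 r_i = 4·3·3 + 4·1·10 + 10·12·7 + 4·1·5 + 4·4·9 = 1080 ≡ 1.
  S = (9, 10, 1) ≠ 0, so r is not a codeword (an error is present).
Step 3: locate the error. For a single error e at position i, S_ℓ = v_i·e·α_i^ℓ, so α_err = S_1/S_0.
  S_0^{−1} = 9^{−1} = 3 (mod 13), so α_err = 10·3 = 30 ≡ 4 = α_1. Error position i = 1.
  Consistency check: S_2/S_1 = 1·4 = 4 ≡ 4 = α_err ✓ (single-error assumption holds).
Step 4: error magnitude e = S_0/v_1 = S_0·∏_{j≠1}(α_1 − α_j) = 9·10 = 90 ≡ 12 (mod 13).
Step 5: correct position 1: c_1 = r_1 − e = 3 − 12 ≡ 4 (mod 13). Hence c = [4, 10, 7, 5, 9].
  Check: interpolating c through the α_i gives m(x) = 1 + 4·x (degree < 2) with m(α_i) = c_i for every i, so c is indeed a codeword.


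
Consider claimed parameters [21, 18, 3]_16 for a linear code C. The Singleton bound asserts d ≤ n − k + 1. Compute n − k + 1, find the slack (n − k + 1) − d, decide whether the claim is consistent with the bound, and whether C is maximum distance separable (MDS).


Singleton RHS = n − k + 1 = 4, slack = 1, bound satisfied, not MDS.

Singleton bound: d ≤ n − k + 1.
Here n = 21, k = 18, so n − k + 1 = 4.
Given d = 3, check d ≤ 4: YES.
Slack = (n − k + 1) − d = 1.
The code is NOT MDS (slack = 1 > 0).
Description: the claimed parameters are [21, 18, 3]_16; such a code would be non-MDS.


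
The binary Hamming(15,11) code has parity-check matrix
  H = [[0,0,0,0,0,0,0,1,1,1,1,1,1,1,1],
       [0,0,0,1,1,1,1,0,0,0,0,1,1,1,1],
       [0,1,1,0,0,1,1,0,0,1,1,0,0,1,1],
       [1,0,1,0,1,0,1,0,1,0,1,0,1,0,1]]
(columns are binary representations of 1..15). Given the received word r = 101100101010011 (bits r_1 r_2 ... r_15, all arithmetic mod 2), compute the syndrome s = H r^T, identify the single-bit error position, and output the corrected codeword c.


s = (0, 0, 1, 0)^T, error position = 2, corrected codeword c = 111100101010011

Compute s = H r^T mod 2 one row at a time:
  s_1 = 0 + 1 + 0 + 1 + 0 + 0 + 1 + 1 = 4 ≡ 0 (mod 2).
  s_2 = 1 + 0 + 0 + 1 + 0 + 0 + 1 + 1 = 4 ≡ 0 (mod 2).
  s_3 = 0 + 1 + 0 + 1 + 0 + 1 + 1 + 1 = 5 ≡ 1 (mod 2).
  s_4 = 1 + 1 + 0 + 1 + 1 + 1 + 0 + 1 = 6 ≡ 0 (mod 2).
s = (0, 0, 1, 0)^T — this equals column 2 of H (binary 0010), so error is at position 2.
Correct: flip bit 2 of r = 101100101010011 to get c = 111100101010011.


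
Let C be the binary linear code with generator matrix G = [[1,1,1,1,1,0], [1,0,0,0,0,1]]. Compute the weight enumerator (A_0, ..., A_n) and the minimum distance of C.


Weight distribution: A_0 = 1, A_2 = 1, A_5 = 2. Minimum distance d = 2.

Enumerate all 2^2 = 4 messages m ∈ F_2^2.
For each, compute codeword c = mG in F_2^6, then tally its weight.
  m = 00 → c = 000000, weight = 0.
  m = 10 → c = 111110, weight = 5.
  m = 01 → c = 100001, weight = 2.
  m = 11 → c = 011111, weight = 5.
Tally weights:
  weight 0: 1 codewords.
  weight 2: 1 codewords.
  weight 5: 2 codewords.
Minimum distance d = smallest w > 0 with A_w > 0 = 2.
Sanity: Σ A_w = 4 = 2^2 = 4 ✓.


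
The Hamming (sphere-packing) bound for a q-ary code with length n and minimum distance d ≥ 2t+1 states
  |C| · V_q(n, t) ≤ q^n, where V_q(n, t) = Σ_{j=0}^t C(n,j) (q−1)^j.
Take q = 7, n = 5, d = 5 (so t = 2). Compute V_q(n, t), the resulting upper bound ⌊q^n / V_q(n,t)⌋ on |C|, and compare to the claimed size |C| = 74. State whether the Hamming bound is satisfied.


V_q(n, t) = 391, q^n = 16807, Hamming bound = 42, |C| = 74 > bound (violated).

Step 1: Compute V_q(n, t) = Σ_{j=0}^2 C(n, j) (q−1)^j.
  j = 0: C(5,0)·(6)^0 = 1·1 = 1.
  j = 1: C(5,1)·(6)^1 = 5·6 = 30.
  j = 2: C(5,2)·(6)^2 = 10·36 = 360.
  V_q(n, t) = 1 + 30 + 360 = 391.
Step 2: q^n = 7^5 = 16807.
Step 3: Hamming bound ⌊q^n / V_q(n,t)⌋ = ⌊16807/391⌋ = 42.
Step 4: Compare |C| = 74 to 42: violated.
The claimed |C| lies above the Hamming bound, so no 7-ary code of length 5 with d ≥ 5 can have 74 codewords.


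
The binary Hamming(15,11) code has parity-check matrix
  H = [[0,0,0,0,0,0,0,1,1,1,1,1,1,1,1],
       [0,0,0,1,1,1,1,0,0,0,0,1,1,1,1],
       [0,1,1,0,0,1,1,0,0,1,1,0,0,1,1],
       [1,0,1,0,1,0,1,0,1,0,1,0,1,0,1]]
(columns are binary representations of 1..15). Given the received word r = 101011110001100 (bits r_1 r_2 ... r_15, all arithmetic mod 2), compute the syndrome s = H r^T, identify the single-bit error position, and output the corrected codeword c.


s = (1, 1, 1, 1)^T, error position = 15, corrected codeword c = 101011110001101

Compute s = H r^T mod 2 one row at a time:
  s_1 = 1 + 0 + 0 + 0 + 1 + 1 + 0 + 0 = 3 ≡ 1 (mod 2).
  s_2 = 0 + 1 + 1 + 1 + 1 + 1 + 0 + 0 = 5 ≡ 1 (mod 2).
  s_3 = 0 + 1 + 1 + 1 + 0 + 0 + 0 + 0 = 3 ≡ 1 (mod 2).
  s_4 = 1 + 1 + 1 + 1 + 0 + 0 + 1 + 0 = 5 ≡ 1 (mod 2).
s = (1, 1, 1, 1)^T — this equals column 15 of H (binary 1111), so error is at position 15.
Correct: flip bit 15 of r = 101011110001100 to get c = 101011110001101.


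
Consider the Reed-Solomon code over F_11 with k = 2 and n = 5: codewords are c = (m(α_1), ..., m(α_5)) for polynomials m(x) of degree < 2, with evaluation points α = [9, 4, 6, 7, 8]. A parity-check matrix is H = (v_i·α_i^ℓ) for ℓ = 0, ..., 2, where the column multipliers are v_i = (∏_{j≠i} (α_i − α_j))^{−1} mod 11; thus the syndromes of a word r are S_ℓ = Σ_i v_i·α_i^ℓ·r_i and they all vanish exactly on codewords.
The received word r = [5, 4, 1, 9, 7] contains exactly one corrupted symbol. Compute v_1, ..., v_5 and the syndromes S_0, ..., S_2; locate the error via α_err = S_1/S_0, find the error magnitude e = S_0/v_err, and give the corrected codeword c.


S = (10, 5, 8), error at position 3, error magnitude e = 1, c = [5, 4, 0, 9, 7].

Step 1: column multipliers v_i = (∏_{j≠i}(α_i − α_j))^{−1} mod 11.
  i = 1 (α = 9): (9−4)(9−6)(9−7)(9−8) = 5·3·2·1 = 30 ≡ 8, so v_1 = 8^{−1} = 7 (mod 11).
  i = 2 (α = 4): (4−9)(4−6)(4−7)(4−8) = (−5)·(−2)·(−3)·(−4) = 120 ≡ 10, so v_2 = 10^{−1} = 10 (mod 11).
  i = 3 (α = 6): (6−9)(6−4)(6−7)(6−8) = (−3)·2·(−1)·(−2) = −12 ≡ 10, so v_3 = 10^{−1} = 10 (mod 11).
  i = 4 (α = 7): (7−9)(7−4)(7−6)(7−8) = (−2)·3·1·(−1) = 6 ≡ 6, so v_4 = 6^{−1} = 2 (mod 11).
  i = 5 (α = 8): (8−9)(8−4)(8−6)(8−7) = (−1)·4·2·1 = −8 ≡ 3, so v_5 = 3^{−1} = 4 (mod 11).
  v = [7, 10, 10, 2, 4].
Step 2: syndromes of r = [5, 4, 1, 9, 7] (all sums mod 11).
  S_0 = Σ v_i r_i = 7·5 + 10·4 + 10·1 + 2·9 + 4·7 = 131 ≡ 10.
  S_1 = Σ v_i α_i r_i = 7·9·5 + 10·4·4 + 10·6·1 + 2·7·9 + 4·8·7 = 885 ≡ 5.
  α_i^2 mod 11 = [4, 5, 3, 5, 9].
  S_2 = Σ v_i α_i^2 r_i = 7·4·5 + 10·5·4 + 10·3·1 + 2·5·9 + 4·9·7 = 712 ≡ 8.
  S = (10, 5, 8) ≠ 0, so r is not a codeword (an error is present).
Step 3: locate the error. For a single error e at position i, S_ℓ = v_i·e·α_i^ℓ, so α_err = S_1/S_0.
  S_0^{−1} = 10^{−1} = 10 (mod 11), so α_err = 5·10 = 50 ≡ 6 = α_3. Error position i = 3.
  Consistency check: S_2/S_1 = 8·9 = 72 ≡ 6 = α_err ✓ (single-error assumption holds).
Step 4: error magnitude e = S_0/v_3 = S_0·∏_{j≠3}(α_3 − α_j) = 10·10 = 100 ≡ 1 (mod 11).
Step 5: correct position 3: c_3 = r_3 − e = 1 − 1 ≡ 0 (mod 11). Hence c = [5, 4, 0, 9, 7].
  Check: interpolating c through the α_i gives m(x) = 1 + 9·x (degree < 2) with m(α_i) = c_i for every i, so c is indeed a codeword.


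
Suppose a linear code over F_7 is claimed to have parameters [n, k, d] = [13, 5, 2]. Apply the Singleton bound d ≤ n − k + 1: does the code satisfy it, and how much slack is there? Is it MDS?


Singleton RHS = n − k + 1 = 9, slack = 7, bound satisfied, not MDS.

Singleton bound: d ≤ n − k + 1.
Here n = 13, k = 5, so n − k + 1 = 9.
Given d = 2, check d ≤ 9: YES.
Slack = (n − k + 1) − d = 7.
The code is NOT MDS (slack = 7 > 0).
Description: the claimed parameters are [13, 5, 2]_7; such a code would be non-MDS.


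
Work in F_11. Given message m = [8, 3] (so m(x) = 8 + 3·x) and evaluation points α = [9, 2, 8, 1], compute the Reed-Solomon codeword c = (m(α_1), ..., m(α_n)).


c = [2, 3, 10, 0]

Message polynomial: m(x) = 8 + 3·x (mod 11).
For each evaluation point α_i, compute m(α_i) mod 11:
  α_1 = 9: Horner steps 3 → 2, so m(9) = 2.
  α_2 = 2: Horner steps 3 → 3, so m(2) = 3.
  α_3 = 8: Horner steps 3 → 10, so m(8) = 10.
  α_4 = 1: Horner steps 3 → 0, so m(1) = 0.
Codeword c = [2, 3, 10, 0] ∈ F_11^4.


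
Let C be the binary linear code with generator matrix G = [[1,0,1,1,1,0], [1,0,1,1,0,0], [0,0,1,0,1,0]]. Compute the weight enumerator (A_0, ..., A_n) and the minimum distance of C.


Weight distribution: A_0 = 1, A_1 = 2, A_2 = 2, A_3 = 2, A_4 = 1. Minimum distance d = 1.

Enumerate all 2^3 = 8 messages m ∈ F_2^3.
For each, compute codeword c = mG in F_2^6, then tally its weight.
  m = 000 → c = 000000, weight = 0.
  m = 100 → c = 101110, weight = 4.
  m = 010 → c = 101100, weight = 3.
  m = 110 → c = 000010, weight = 1.
  m = 001 → c = 001010, weight = 2.
  m = 101 → c = 100100, weight = 2.
  m = 011 → c = 100110, weight = 3.
  m = 111 → c = 001000, weight = 1.
Tally weights:
  weight 0: 1 codewords.
  weight 1: 2 codewords.
  weight 2: 2 codewords.
  weight 3: 2 codewords.
  weight 4: 1 codewords.
Minimum distance d = smallest w > 0 with A_w > 0 = 1.
Sanity: Σ A_w = 8 = 2^3 = 8 ✓.


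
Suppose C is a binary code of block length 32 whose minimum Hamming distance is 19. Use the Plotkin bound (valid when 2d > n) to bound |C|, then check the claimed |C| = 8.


Plotkin bound M ≤ 6; given |C| = 8 > bound (violated).

Check applicability: 2d = 38, n = 32.
2d − n = 6 > 0, so Plotkin applies.
Compute d/(2d−n) = 19/6 ≈ 3.1667.
⌊d/(2d−n)⌋ = 3.
Plotkin bound: M ≤ 2·3 = 6.
Given |C| = 8, check: VIOLATED.
This |C| is above the Plotkin bound, so no binary code with n = 32, d = 19 and 8 codewords exists.


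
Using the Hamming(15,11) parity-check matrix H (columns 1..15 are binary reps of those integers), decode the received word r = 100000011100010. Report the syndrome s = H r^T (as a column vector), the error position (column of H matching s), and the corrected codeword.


s = (0, 1, 0, 0)^T, error position = 4, corrected codeword c = 100100011100010

Compute s = H r^T mod 2 one row at a time:
  s_1 = 1 + 1 + 1 + 0 + 0 + 0 + 1 + 0 = 4 ≡ 0 (mod 2).
  s_2 = 0 + 0 + 0 + 0 + 0 + 0 + 1 + 0 = 1 ≡ 1 (mod 2).
  s_3 = 0 + 0 + 0 + 0 + 1 + 0 + 1 + 0 = 2 ≡ 0 (mod 2).
  s_4 = 1 + 0 + 0 + 0 + 1 + 0 + 0 + 0 = 2 ≡ 0 (mod 2).
s = (0, 1, 0, 0)^T — this equals column 4 of H (binary 0100), so error is at position 4.
Correct: flip bit 4 of r = 100000011100010 to get c = 100100011100010.
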